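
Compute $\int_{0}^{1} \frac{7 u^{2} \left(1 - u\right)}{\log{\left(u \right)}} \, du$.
$\log{\left(\frac{2187}{16384} \right)}$

Replace the exponent $3$ by a parameter $a$: let $I(a) = \int_{0}^{1} \frac{7 \left(u^{2} - u^{a}\right)}{\log{\left(u \right)}} \, du$.

Since $\dfrac{\partial}{\partial a}\,u^{a} = u^{a} \ln u$, the $\ln u$ in the denominator cancels and
$$\frac{dI}{da} = \int_{0}^{1} -7 u^{a} \, du = -7 \left[\frac{u^{a+1}}{a+1}\right]_0^1 = - \frac{7}{a + 1}.$$

Integrating with respect to $a$ gives $I(a) = \log{\left(\frac{2187}{\left(a + 1\right)^{7}} \right)} + C$.

At $a = 2$ the integrand is identically $0$, so $I(2) = 0$. The closed form gives $0$, hence $C = 0$.

Setting $a = 3$:
$$I = \log{\left(\frac{2187}{16384} \right)}.$$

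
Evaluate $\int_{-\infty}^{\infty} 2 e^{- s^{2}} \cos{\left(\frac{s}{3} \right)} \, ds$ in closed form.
$\frac{2 \sqrt{\pi}}{e^{\frac{1}{36}}}$

Let $b$ denote the cosine frequency and define $I(b) = \int_{-\infty}^{\infty} 2 e^{- s^{2}} \cos{\left(b s \right)} \, ds$.

Differentiating under the integral sign,
$$I'(b) = \int_{-\infty}^{\infty} - 2 s e^{- s^{2}} \sin{\left(b s \right)} \, ds.$$

Integrate $\int_{-\infty}^{\infty} s \sin(b s)\, e^{- s^{2}}\, ds$ by parts with $u = \sin(b s)$ and $dv = s\, e^{- s^{2}}\, ds$, giving $v = - \frac{e^{- s^{2}}}{2}$. The boundary term vanishes and
$$\int_{-\infty}^{\infty} s \sin(b s)\, e^{- s^{2}}\, ds = \frac{b}{2} \int_{-\infty}^{\infty} \cos(b s)\, e^{- s^{2}}\, ds,$$
so $I'(b) = - \frac{b}{2}\, I(b)$.

This is a separable first-order ODE; solving with the initial condition $I(0) = \int_{-\infty}^{\infty} 2 e^{- s^{2}}\,ds = 2 \sqrt{\pi}$ gives
$$I(b) = 2 \sqrt{\pi} e^{- \frac{b^{2}}{4}}.$$

Setting $b = \frac{1}{3}$:
$$I = \frac{2 \sqrt{\pi}}{e^{\frac{1}{36}}}.$$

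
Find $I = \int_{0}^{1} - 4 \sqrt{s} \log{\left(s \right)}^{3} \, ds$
$\frac{128}{27}$

Start from the elementary integral
$$J(a) = \int_{0}^{1} - 4 s^{a} \, ds = - \frac{4}{a + 1}.$$

Differentiating under the integral sign brings down a factor of $\ln s$:
$$\frac{dJ}{da} = \int_{0}^{1} - 4 s^{a} \log{\left(s \right)} \, ds = \frac{4}{\left(a + 1\right)^{2}}.$$

Repeating $3$ times in total — each differentiation brings down another $\ln s$ — gives
$$\frac{d^{3}J}{da^{3}} = \int_{0}^{1} - 4 s^{a} \log{\left(s \right)}^{3} \, ds = \frac{24}{\left(a + 1\right)^{4}},$$
and the integrand here is exactly the target integrand, so $I = \frac{24}{\left(a + 1\right)^{4}}$.

Setting $a = \frac{1}{2}$:
$$I = \frac{128}{27}.$$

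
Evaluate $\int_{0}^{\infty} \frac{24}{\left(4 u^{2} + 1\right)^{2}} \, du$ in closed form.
$3 \pi$

Recall the elementary integral
$$J(a) = \int_{0}^{\infty} \frac{3}{2 \left(a^{2} + u^{2}\right)} \, du = \frac{3 \pi}{4 a}.$$

Differentiating under the integral sign with respect to $a$,
$$\frac{dJ}{da} = \int_{0}^{\infty} - \frac{3 a}{\left(a^{2} + u^{2}\right)^{2}} \, du = - \frac{3 \pi}{4 a^{2}},$$
so $\int_{0}^{\infty} \frac{3}{2 \left(a^{2} + u^{2}\right)^{2}} \, du = \frac{3 \pi}{8 a^{3}}$.

Setting $a = \frac{1}{2}$:
$$I = 3 \pi.$$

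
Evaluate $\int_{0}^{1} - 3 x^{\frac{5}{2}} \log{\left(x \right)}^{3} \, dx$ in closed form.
$\frac{288}{2401}$

Consider the simpler parametrised integral
$$J(a) = \int_{0}^{1} - 3 x^{a} \, dx = - \frac{3}{a + 1}.$$

Differentiating under the integral sign brings down a factor of $\ln x$:
$$\frac{dJ}{da} = \int_{0}^{1} - 3 x^{a} \log{\left(x \right)} \, dx = \frac{3}{\left(a + 1\right)^{2}}.$$

Repeating $3$ times in total — each differentiation brings down another $\ln x$ — gives
$$\frac{d^{3}J}{da^{3}} = \int_{0}^{1} - 3 x^{a} \log{\left(x \right)}^{3} \, dx = \frac{18}{\left(a + 1\right)^{4}},$$
and the integrand here is exactly the target integrand, so $I = \frac{18}{\left(a + 1\right)^{4}}$.

Setting $a = \frac{5}{2}$:
$$I = \frac{288}{2401}.$$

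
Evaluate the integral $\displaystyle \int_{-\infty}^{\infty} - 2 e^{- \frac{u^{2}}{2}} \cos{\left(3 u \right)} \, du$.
$- \frac{2 \sqrt{2} \sqrt{\pi}}{e^{\frac{9}{2}}}$

Let $b$ denote the cosine frequency and define $I(b) = \int_{-\infty}^{\infty} - 2 e^{- \frac{u^{2}}{2}} \cos{\left(b u \right)} \, du$.

Differentiating under the integral sign,
$$I'(b) = \int_{-\infty}^{\infty} 2 u e^{- \frac{u^{2}}{2}} \sin{\left(b u \right)} \, du.$$

Integrate $\int_{-\infty}^{\infty} u \sin(b u)\, e^{- \frac{u^{2}}{2}}\, du$ by parts with $w = \sin(b u)$ and $dv = u\, e^{- \frac{u^{2}}{2}}\, du$, giving $v = - e^{- \frac{u^{2}}{2}}$. The boundary term vanishes and
$$\int_{-\infty}^{\infty} u \sin(b u)\, e^{- \frac{u^{2}}{2}}\, du = b \int_{-\infty}^{\infty} \cos(b u)\, e^{- \frac{u^{2}}{2}}\, du,$$
so $I'(b) = - b\, I(b)$.

This is a separable first-order ODE; solving with the initial condition $I(0) = \int_{-\infty}^{\infty} - 2 e^{- \frac{u^{2}}{2}}\,du = - 2 \sqrt{2} \sqrt{\pi}$ gives
$$I(b) = - 2 \sqrt{2} \sqrt{\pi} e^{- \frac{b^{2}}{2}}.$$

Setting $b = 3$:
$$I = - \frac{2 \sqrt{2} \sqrt{\pi}}{e^{\frac{9}{2}}}.$$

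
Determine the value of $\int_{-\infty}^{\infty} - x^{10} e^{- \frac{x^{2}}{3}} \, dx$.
$- \frac{229635 \sqrt{3} \sqrt{\pi}}{32}$

Consider the simpler parametrised integral
$$J(a) = \int_{-\infty}^{\infty} - e^{- a x^{2}} \, dx = - \frac{\sqrt{\pi}}{\sqrt{a}}.$$

Differentiating under the integral sign brings down a factor of $(-x^2)$:
$$\frac{dJ}{da} = \int_{-\infty}^{\infty} x^{2} e^{- a x^{2}} \, dx = \frac{\sqrt{\pi}}{2 a^{\frac{3}{2}}}.$$

Repeating $5$ times in total — each differentiation brings down another $(-x^2)$ — gives
$$\frac{d^{5}J}{da^{5}} = \int_{-\infty}^{\infty} x^{10} e^{- a x^{2}} \, dx = \frac{945 \sqrt{\pi}}{32 a^{\frac{11}{2}}},$$
and the integrand here is $(-1)^{5}$ times the target integrand, so $I = (-1)^{5}\,\frac{d^{5}J}{da^{5}} = - \frac{945 \sqrt{\pi}}{32 a^{\frac{11}{2}}}$.

Setting $a = \frac{1}{3}$:
$$I = - \frac{229635 \sqrt{3} \sqrt{\pi}}{32}.$$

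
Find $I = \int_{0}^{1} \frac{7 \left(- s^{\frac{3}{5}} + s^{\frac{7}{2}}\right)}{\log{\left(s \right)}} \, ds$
$- \log{\left(\frac{268435456}{373669453125} \right)}$

Consider the one-parameter family: let $I(a) = \int_{0}^{1} \frac{7 \left(s^{\frac{7}{2}} - s^{a}\right)}{\log{\left(s \right)}} \, ds$.

Since $\dfrac{\partial}{\partial a}\,s^{a} = s^{a} \ln s$, the $\ln s$ in the denominator cancels and
$$\frac{dI}{da} = \int_{0}^{1} -7 s^{a} \, ds = -7 \left[\frac{s^{a+1}}{a+1}\right]_0^1 = - \frac{7}{a + 1}.$$

Integrating with respect to $a$ gives $I(a) = - \log{\left(\frac{128 \left(a + 1\right)^{7}}{4782969} \right)} + C$.

At $a = \frac{7}{2}$ the integrand is identically $0$, so $I(\frac{7}{2}) = 0$. The closed form gives $0$, hence $C = 0$.

Setting $a = \frac{3}{5}$:
$$I = - \log{\left(\frac{268435456}{373669453125} \right)}.$$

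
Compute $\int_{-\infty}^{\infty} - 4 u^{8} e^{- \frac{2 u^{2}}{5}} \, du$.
$- \frac{65625 \sqrt{10} \sqrt{\pi}}{128}$

Consider the simpler parametrised integral
$$J(a) = \int_{-\infty}^{\infty} - 4 e^{- a u^{2}} \, du = - \frac{4 \sqrt{\pi}}{\sqrt{a}}.$$

Differentiating under the integral sign brings down a factor of $(-u^2)$:
$$\frac{dJ}{da} = \int_{-\infty}^{\infty} 4 u^{2} e^{- a u^{2}} \, du = \frac{2 \sqrt{\pi}}{a^{\frac{3}{2}}}.$$

Repeating $4$ times in total — each differentiation brings down another $(-u^2)$ — gives
$$\frac{d^{4}J}{da^{4}} = \int_{-\infty}^{\infty} - 4 u^{8} e^{- a u^{2}} \, du = - \frac{105 \sqrt{\pi}}{4 a^{\frac{9}{2}}},$$
and the integrand here is exactly the target integrand, so $I = - \frac{105 \sqrt{\pi}}{4 a^{\frac{9}{2}}}$.

Setting $a = \frac{2}{5}$:
$$I = - \frac{65625 \sqrt{10} \sqrt{\pi}}{128}.$$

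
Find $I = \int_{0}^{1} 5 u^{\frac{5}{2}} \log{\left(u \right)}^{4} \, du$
$\frac{3840}{16807}$

Start from the elementary integral
$$J(a) = \int_{0}^{1} 5 u^{a} \, du = \frac{5}{a + 1}.$$

Differentiating under the integral sign brings down a factor of $\ln u$:
$$\frac{dJ}{da} = \int_{0}^{1} 5 u^{a} \log{\left(u \right)} \, du = - \frac{5}{\left(a + 1\right)^{2}}.$$

Repeating $4$ times in total — each differentiation brings down another $\ln u$ — gives
$$\frac{d^{4}J}{da^{4}} = \int_{0}^{1} 5 u^{a} \log{\left(u \right)}^{4} \, du = \frac{120}{\left(a + 1\right)^{5}},$$
and the integrand here is exactly the target integrand, so $I = \frac{120}{\left(a + 1\right)^{5}}$.

Setting $a = \frac{5}{2}$:
$$I = \frac{3840}{16807}.$$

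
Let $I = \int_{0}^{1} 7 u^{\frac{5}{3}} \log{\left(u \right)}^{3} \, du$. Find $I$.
$- \frac{1701}{2048}$

Begin with the known integral
$$J(a) = \int_{0}^{1} 7 u^{a} \, du = \frac{7}{a + 1}.$$

Differentiating under the integral sign brings down a factor of $\ln u$:
$$\frac{dJ}{da} = \int_{0}^{1} 7 u^{a} \log{\left(u \right)} \, du = - \frac{7}{\left(a + 1\right)^{2}}.$$

Repeating $3$ times in total — each differentiation brings down another $\ln u$ — gives
$$\frac{d^{3}J}{da^{3}} = \int_{0}^{1} 7 u^{a} \log{\left(u \right)}^{3} \, du = - \frac{42}{\left(a + 1\right)^{4}},$$
and the integrand here is exactly the target integrand, so $I = - \frac{42}{\left(a + 1\right)^{4}}$.

Setting $a = \frac{5}{3}$:
$$I = - \frac{1701}{2048}.$$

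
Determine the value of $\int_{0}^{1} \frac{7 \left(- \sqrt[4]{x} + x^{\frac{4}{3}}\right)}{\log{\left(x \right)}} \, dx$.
$\log{\left(\frac{13492928512}{170859375} \right)}$

Consider the one-parameter family: let $I(a) = \int_{0}^{1} \frac{7 \left(- \sqrt[4]{x} + x^{a}\right)}{\log{\left(x \right)}} \, dx$.

Since $\dfrac{\partial}{\partial a}\,x^{a} = x^{a} \ln x$, the $\ln x$ in the denominator cancels and
$$\frac{dI}{da} = \int_{0}^{1} 7 x^{a} \, dx = 7 \left[\frac{x^{a+1}}{a+1}\right]_0^1 = \frac{7}{a + 1}.$$

Integrating with respect to $a$ gives $I(a) = \log{\left(\frac{16384 \left(a + 1\right)^{7}}{78125} \right)} + C$.

At $a = \frac{1}{4}$ the integrand is identically $0$, so $I(\frac{1}{4}) = 0$. The closed form gives $0$, hence $C = 0$.

Setting $a = \frac{4}{3}$:
$$I = \log{\left(\frac{13492928512}{170859375} \right)}.$$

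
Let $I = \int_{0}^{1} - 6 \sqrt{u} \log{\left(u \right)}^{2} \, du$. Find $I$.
$- \frac{32}{9}$

Start from the elementary integral
$$J(a) = \int_{0}^{1} - 6 u^{a} \, du = - \frac{6}{a + 1}.$$

Differentiating under the integral sign brings down a factor of $\ln u$:
$$\frac{dJ}{da} = \int_{0}^{1} - 6 u^{a} \log{\left(u \right)} \, du = \frac{6}{\left(a + 1\right)^{2}}.$$

Repeating twice in total — each differentiation brings down another $\ln u$ — gives
$$\frac{d^{2}J}{da^{2}} = \int_{0}^{1} - 6 u^{a} \log{\left(u \right)}^{2} \, du = - \frac{12}{\left(a + 1\right)^{3}},$$
and the integrand here is exactly the target integrand, so $I = - \frac{12}{\left(a + 1\right)^{3}}$.

Setting $a = \frac{1}{2}$:
$$I = - \frac{32}{9}.$$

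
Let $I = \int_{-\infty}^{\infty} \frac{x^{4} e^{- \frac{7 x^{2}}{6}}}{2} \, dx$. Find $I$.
$\frac{27 \sqrt{42} \sqrt{\pi}}{686}$

Begin with the known integral
$$J(a) = \int_{-\infty}^{\infty} \frac{e^{- a x^{2}}}{2} \, dx = \frac{\sqrt{\pi}}{2 \sqrt{a}}.$$

Differentiating under the integral sign brings down a factor of $(-x^2)$:
$$\frac{dJ}{da} = \int_{-\infty}^{\infty} - \frac{x^{2} e^{- a x^{2}}}{2} \, dx = - \frac{\sqrt{\pi}}{4 a^{\frac{3}{2}}}.$$

Repeating twice in total — each differentiation brings down another $(-x^2)$ — gives
$$\frac{d^{2}J}{da^{2}} = \int_{-\infty}^{\infty} \frac{x^{4} e^{- a x^{2}}}{2} \, dx = \frac{3 \sqrt{\pi}}{8 a^{\frac{5}{2}}},$$
and the integrand here is exactly the target integrand, so $I = \frac{3 \sqrt{\pi}}{8 a^{\frac{5}{2}}}$.

Setting $a = \frac{7}{6}$:
$$I = \frac{27 \sqrt{42} \sqrt{\pi}}{686}.$$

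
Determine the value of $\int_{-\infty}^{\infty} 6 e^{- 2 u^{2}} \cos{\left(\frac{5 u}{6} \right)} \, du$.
$\frac{3 \sqrt{2} \sqrt{\pi}}{e^{\frac{25}{288}}}$

Treat the cosine frequency as a parameter and define $I(b) = \int_{-\infty}^{\infty} 6 e^{- 2 u^{2}} \cos{\left(b u \right)} \, du$.

Differentiating under the integral sign,
$$I'(b) = \int_{-\infty}^{\infty} - 6 u e^{- 2 u^{2}} \sin{\left(b u \right)} \, du.$$

Integrate $\int_{-\infty}^{\infty} u \sin(b u)\, e^{- 2 u^{2}}\, du$ by parts with $w = \sin(b u)$ and $dv = u\, e^{- 2 u^{2}}\, du$, giving $v = - \frac{e^{- 2 u^{2}}}{4}$. The boundary term vanishes and
$$\int_{-\infty}^{\infty} u \sin(b u)\, e^{- 2 u^{2}}\, du = \frac{b}{4} \int_{-\infty}^{\infty} \cos(b u)\, e^{- 2 u^{2}}\, du,$$
so $I'(b) = - \frac{b}{4}\, I(b)$.

This is a separable first-order ODE; solving with the initial condition $I(0) = \int_{-\infty}^{\infty} 6 e^{- 2 u^{2}}\,du = 3 \sqrt{2} \sqrt{\pi}$ gives
$$I(b) = 3 \sqrt{2} \sqrt{\pi} e^{- \frac{b^{2}}{8}}.$$

Setting $b = \frac{5}{6}$:
$$I = \frac{3 \sqrt{2} \sqrt{\pi}}{e^{\frac{25}{288}}}.$$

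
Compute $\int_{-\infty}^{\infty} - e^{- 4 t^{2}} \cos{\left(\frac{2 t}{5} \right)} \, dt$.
$- \frac{\sqrt{\pi}}{2 e^{\frac{1}{100}}}$

Define $I(b) = \int_{-\infty}^{\infty} - e^{- 4 t^{2}} \cos{\left(b t \right)} \, dt$.

Differentiating under the integral sign,
$$I'(b) = \int_{-\infty}^{\infty} t e^{- 4 t^{2}} \sin{\left(b t \right)} \, dt.$$

Integrate $\int_{-\infty}^{\infty} t \sin(b t)\, e^{- 4 t^{2}}\, dt$ by parts with $u = \sin(b t)$ and $dv = t\, e^{- 4 t^{2}}\, dt$, giving $v = - \frac{e^{- 4 t^{2}}}{8}$. The boundary term vanishes and
$$\int_{-\infty}^{\infty} t \sin(b t)\, e^{- 4 t^{2}}\, dt = \frac{b}{8} \int_{-\infty}^{\infty} \cos(b t)\, e^{- 4 t^{2}}\, dt,$$
so $I'(b) = - \frac{b}{8}\, I(b)$.

This is a separable first-order ODE; solving with the initial condition $I(0) = \int_{-\infty}^{\infty} - e^{- 4 t^{2}}\,dt = - \frac{\sqrt{\pi}}{2}$ gives
$$I(b) = - \frac{\sqrt{\pi} e^{- \frac{b^{2}}{16}}}{2}.$$

Setting $b = \frac{2}{5}$:
$$I = - \frac{\sqrt{\pi}}{2 e^{\frac{1}{100}}}.$$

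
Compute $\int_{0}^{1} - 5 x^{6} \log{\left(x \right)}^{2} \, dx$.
$- \frac{10}{343}$

Start from the elementary integral
$$J(a) = \int_{0}^{1} - 5 x^{a} \, dx = - \frac{5}{a + 1}.$$

Differentiating under the integral sign brings down a factor of $\ln x$:
$$\frac{dJ}{da} = \int_{0}^{1} - 5 x^{a} \log{\left(x \right)} \, dx = \frac{5}{\left(a + 1\right)^{2}}.$$

Repeating twice in total — each differentiation brings down another $\ln x$ — gives
$$\frac{d^{2}J}{da^{2}} = \int_{0}^{1} - 5 x^{a} \log{\left(x \right)}^{2} \, dx = - \frac{10}{\left(a + 1\right)^{3}},$$
and the integrand here is exactly the target integrand, so $I = - \frac{10}{\left(a + 1\right)^{3}}$.

Setting $a = 6$:
$$I = - \frac{10}{343}.$$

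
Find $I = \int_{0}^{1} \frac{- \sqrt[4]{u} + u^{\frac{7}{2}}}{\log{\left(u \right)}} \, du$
$\log{\left(\frac{18}{5} \right)}$

Introduce a parameter $a$ in the exponent: let $I(a) = \int_{0}^{1} \frac{- \sqrt[4]{u} + u^{a}}{\log{\left(u \right)}} \, du$.

Since $\dfrac{\partial}{\partial a}\,u^{a} = u^{a} \ln u$, the $\ln u$ in the denominator cancels and
$$\frac{dI}{da} = \int_{0}^{1} u^{a} \, du = \left[\frac{u^{a+1}}{a+1}\right]_0^1 = \frac{1}{a + 1}.$$

Integrating with respect to $a$ gives $I(a) = \log{\left(\frac{4 a}{5} + \frac{4}{5} \right)} + C$.

At $a = \frac{1}{4}$ the integrand is identically $0$, so $I(\frac{1}{4}) = 0$. The closed form gives $0$, hence $C = 0$.

Setting $a = \frac{7}{2}$:
$$I = \log{\left(\frac{18}{5} \right)}.$$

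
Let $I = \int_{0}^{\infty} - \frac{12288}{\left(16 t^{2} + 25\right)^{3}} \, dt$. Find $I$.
$- \frac{576 \pi}{3125}$

Start from the standard arctangent integral
$$J(a) = \int_{0}^{\infty} - \frac{3}{a^{2} + t^{2}} \, dt = - \frac{3 \pi}{2 a}.$$

Differentiating under the integral sign with respect to $a$,
$$\frac{dJ}{da} = \int_{0}^{\infty} \frac{6 a}{\left(a^{2} + t^{2}\right)^{2}} \, dt = \frac{3 \pi}{2 a^{2}},$$
so $\int_{0}^{\infty} - \frac{3}{\left(a^{2} + t^{2}\right)^{2}} \, dt = - \frac{3 \pi}{4 a^{3}}$.

Repeating — each differentiation of $1/(t^2+a^2)^j$ produces $-2ja/(t^2+a^2)^{j+1}$ — and dividing through by $-2ja$ at each step yields, after $2$ differentiations in total,
$$\int_{0}^{\infty} - \frac{3}{\left(a^{2} + t^{2}\right)^{3}} \, dt = - \frac{9 \pi}{16 a^{5}}.$$

Setting $a = \frac{5}{4}$:
$$I = - \frac{576 \pi}{3125}.$$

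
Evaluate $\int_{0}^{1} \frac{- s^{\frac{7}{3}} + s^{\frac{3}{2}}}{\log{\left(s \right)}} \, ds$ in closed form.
$\log{\left(\frac{3}{4} \right)}$

Consider the one-parameter family: let $I(a) = \int_{0}^{1} \frac{- s^{\frac{7}{3}} + s^{a}}{\log{\left(s \right)}} \, ds$.

Since $\dfrac{\partial}{\partial a}\,s^{a} = s^{a} \ln s$, the $\ln s$ in the denominator cancels and
$$\frac{dI}{da} = \int_{0}^{1} s^{a} \, ds = \left[\frac{s^{a+1}}{a+1}\right]_0^1 = \frac{1}{a + 1}.$$

Integrating with respect to $a$ gives $I(a) = \log{\left(\frac{3 a}{10} + \frac{3}{10} \right)} + C$.

At $a = \frac{7}{3}$ the integrand is identically $0$, so $I(\frac{7}{3}) = 0$. The closed form gives $0$, hence $C = 0$.

Setting $a = \frac{3}{2}$:
$$I = \log{\left(\frac{3}{4} \right)}.$$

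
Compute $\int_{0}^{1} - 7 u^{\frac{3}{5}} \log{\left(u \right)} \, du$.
$\frac{175}{64}$

Begin with the known integral
$$J(a) = \int_{0}^{1} - 7 u^{a} \, du = - \frac{7}{a + 1}.$$

Differentiating under the integral sign brings down a factor of $\ln u$:
$$\frac{dJ}{da} = \int_{0}^{1} - 7 u^{a} \log{\left(u \right)} \, du = \frac{7}{\left(a + 1\right)^{2}}.$$

The integral on the left is $I$, so $I = \frac{7}{\left(a + 1\right)^{2}}$.

Setting $a = \frac{3}{5}$:
$$I = \frac{175}{64}.$$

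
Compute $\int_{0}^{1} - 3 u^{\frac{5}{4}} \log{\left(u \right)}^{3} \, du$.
$\frac{512}{729}$

Begin with the known integral
$$J(a) = \int_{0}^{1} - 3 u^{a} \, du = - \frac{3}{a + 1}.$$

Differentiating under the integral sign brings down a factor of $\ln u$:
$$\frac{dJ}{da} = \int_{0}^{1} - 3 u^{a} \log{\left(u \right)} \, du = \frac{3}{\left(a + 1\right)^{2}}.$$

Repeating $3$ times in total — each differentiation brings down another $\ln u$ — gives
$$\frac{d^{3}J}{da^{3}} = \int_{0}^{1} - 3 u^{a} \log{\left(u \right)}^{3} \, du = \frac{18}{\left(a + 1\right)^{4}},$$
and the integrand here is exactly the target integrand, so $I = \frac{18}{\left(a + 1\right)^{4}}$.

Setting $a = \frac{5}{4}$:
$$I = \frac{512}{729}.$$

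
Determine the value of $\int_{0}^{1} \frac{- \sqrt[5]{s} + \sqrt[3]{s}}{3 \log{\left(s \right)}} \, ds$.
$\log{\left(\frac{\sqrt[3]{30}}{3} \right)}$

Consider the one-parameter family: let $I(a) = \int_{0}^{1} \frac{\sqrt[3]{s} - s^{a}}{3 \log{\left(s \right)}} \, ds$.

Since $\dfrac{\partial}{\partial a}\,s^{a} = s^{a} \ln s$, the $\ln s$ in the denominator cancels and
$$\frac{dI}{da} = \int_{0}^{1} - \frac{1}{3} s^{a} \, ds = - \frac{1}{3} \left[\frac{s^{a+1}}{a+1}\right]_0^1 = - \frac{1}{3 a + 3}.$$

Integrating with respect to $a$ gives $I(a) = - \frac{\log{\left(a + 1 \right)}}{3} - \frac{\log{\left(6 \right)}}{3} + \log{\left(2 \right)} + C$.

At $a = \frac{1}{3}$ the integrand is identically $0$, so $I(\frac{1}{3}) = 0$. The closed form gives $0$, hence $C = 0$.

Setting $a = \frac{1}{5}$:
$$I = \log{\left(\frac{\sqrt[3]{30}}{3} \right)}.$$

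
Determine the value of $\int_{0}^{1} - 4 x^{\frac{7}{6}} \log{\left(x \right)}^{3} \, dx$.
$\frac{31104}{28561}$

Begin with the known integral
$$J(a) = \int_{0}^{1} - 4 x^{a} \, dx = - \frac{4}{a + 1}.$$

Differentiating under the integral sign brings down a factor of $\ln x$:
$$\frac{dJ}{da} = \int_{0}^{1} - 4 x^{a} \log{\left(x \right)} \, dx = \frac{4}{\left(a + 1\right)^{2}}.$$

Repeating $3$ times in total — each differentiation brings down another $\ln x$ — gives
$$\frac{d^{3}J}{da^{3}} = \int_{0}^{1} - 4 x^{a} \log{\left(x \right)}^{3} \, dx = \frac{24}{\left(a + 1\right)^{4}},$$
and the integrand here is exactly the target integrand, so $I = \frac{24}{\left(a + 1\right)^{4}}$.

Setting $a = \frac{7}{6}$:
$$I = \frac{31104}{28561}.$$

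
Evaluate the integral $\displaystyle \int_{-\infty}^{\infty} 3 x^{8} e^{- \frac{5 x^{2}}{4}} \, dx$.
$\frac{2016 \sqrt{5} \sqrt{\pi}}{625}$

Begin with the known integral
$$J(a) = \int_{-\infty}^{\infty} 3 e^{- a x^{2}} \, dx = \frac{3 \sqrt{\pi}}{\sqrt{a}}.$$

Differentiating under the integral sign brings down a factor of $(-x^2)$:
$$\frac{dJ}{da} = \int_{-\infty}^{\infty} - 3 x^{2} e^{- a x^{2}} \, dx = - \frac{3 \sqrt{\pi}}{2 a^{\frac{3}{2}}}.$$

Repeating $4$ times in total — each differentiation brings down another $(-x^2)$ — gives
$$\frac{d^{4}J}{da^{4}} = \int_{-\infty}^{\infty} 3 x^{8} e^{- a x^{2}} \, dx = \frac{315 \sqrt{\pi}}{16 a^{\frac{9}{2}}},$$
and the integrand here is exactly the target integrand, so $I = \frac{315 \sqrt{\pi}}{16 a^{\frac{9}{2}}}$.

Setting $a = \frac{5}{4}$:
$$I = \frac{2016 \sqrt{5} \sqrt{\pi}}{625}.$$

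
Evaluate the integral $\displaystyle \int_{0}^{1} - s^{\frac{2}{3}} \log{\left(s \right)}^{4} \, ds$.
$- \frac{5832}{3125}$

Start from the elementary integral
$$J(a) = \int_{0}^{1} - s^{a} \, ds = - \frac{1}{a + 1}.$$

Differentiating under the integral sign brings down a factor of $\ln s$:
$$\frac{dJ}{da} = \int_{0}^{1} - s^{a} \log{\left(s \right)} \, ds = \frac{1}{\left(a + 1\right)^{2}}.$$

Repeating $4$ times in total — each differentiation brings down another $\ln s$ — gives
$$\frac{d^{4}J}{da^{4}} = \int_{0}^{1} - s^{a} \log{\left(s \right)}^{4} \, ds = - \frac{24}{\left(a + 1\right)^{5}},$$
and the integrand here is exactly the target integrand, so $I = - \frac{24}{\left(a + 1\right)^{5}}$.

Setting $a = \frac{2}{3}$:
$$I = - \frac{5832}{3125}.$$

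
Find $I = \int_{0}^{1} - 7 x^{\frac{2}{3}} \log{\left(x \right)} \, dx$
$\frac{63}{25}$

Consider the simpler parametrised integral
$$J(a) = \int_{0}^{1} - 7 x^{a} \, dx = - \frac{7}{a + 1}.$$

Differentiating under the integral sign brings down a factor of $\ln x$:
$$\frac{dJ}{da} = \int_{0}^{1} - 7 x^{a} \log{\left(x \right)} \, dx = \frac{7}{\left(a + 1\right)^{2}}.$$

The integral on the left is $I$, so $I = \frac{7}{\left(a + 1\right)^{2}}$.

Setting $a = \frac{2}{3}$:
$$I = \frac{63}{25}.$$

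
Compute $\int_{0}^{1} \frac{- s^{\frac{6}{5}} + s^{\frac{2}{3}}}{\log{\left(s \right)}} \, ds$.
$\log{\left(\frac{25}{33} \right)}$

Replace the exponent $\frac{2}{3}$ by a parameter $a$: let $I(a) = \int_{0}^{1} \frac{- s^{\frac{6}{5}} + s^{a}}{\log{\left(s \right)}} \, ds$.

Since $\dfrac{\partial}{\partial a}\,s^{a} = s^{a} \ln s$, the $\ln s$ in the denominator cancels and
$$\frac{dI}{da} = \int_{0}^{1} s^{a} \, ds = \left[\frac{s^{a+1}}{a+1}\right]_0^1 = \frac{1}{a + 1}.$$

Integrating with respect to $a$ gives $I(a) = \log{\left(\frac{5 a}{11} + \frac{5}{11} \right)} + C$.

At $a = \frac{6}{5}$ the integrand is identically $0$, so $I(\frac{6}{5}) = 0$. The closed form gives $0$, hence $C = 0$.

Setting $a = \frac{2}{3}$:
$$I = \log{\left(\frac{25}{33} \right)}.$$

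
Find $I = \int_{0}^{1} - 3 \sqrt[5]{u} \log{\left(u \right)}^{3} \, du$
$\frac{625}{72}$

Start from the elementary integral
$$J(a) = \int_{0}^{1} - 3 u^{a} \, du = - \frac{3}{a + 1}.$$

Differentiating under the integral sign brings down a factor of $\ln u$:
$$\frac{dJ}{da} = \int_{0}^{1} - 3 u^{a} \log{\left(u \right)} \, du = \frac{3}{\left(a + 1\right)^{2}}.$$

Repeating $3$ times in total — each differentiation brings down another $\ln u$ — gives
$$\frac{d^{3}J}{da^{3}} = \int_{0}^{1} - 3 u^{a} \log{\left(u \right)}^{3} \, du = \frac{18}{\left(a + 1\right)^{4}},$$
and the integrand here is exactly the target integrand, so $I = \frac{18}{\left(a + 1\right)^{4}}$.

Setting $a = \frac{1}{5}$:
$$I = \frac{625}{72}.$$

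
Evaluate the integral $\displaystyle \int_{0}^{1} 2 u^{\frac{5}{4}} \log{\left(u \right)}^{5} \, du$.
$- \frac{327680}{177147}$

Consider the simpler parametrised integral
$$J(a) = \int_{0}^{1} 2 u^{a} \, du = \frac{2}{a + 1}.$$

Differentiating under the integral sign brings down a factor of $\ln u$:
$$\frac{dJ}{da} = \int_{0}^{1} 2 u^{a} \log{\left(u \right)} \, du = - \frac{2}{\left(a + 1\right)^{2}}.$$

Repeating $5$ times in total — each differentiation brings down another $\ln u$ — gives
$$\frac{d^{5}J}{da^{5}} = \int_{0}^{1} 2 u^{a} \log{\left(u \right)}^{5} \, du = - \frac{240}{\left(a + 1\right)^{6}},$$
and the integrand here is exactly the target integrand, so $I = - \frac{240}{\left(a + 1\right)^{6}}$.

Setting $a = \frac{5}{4}$:
$$I = - \frac{327680}{177147}.$$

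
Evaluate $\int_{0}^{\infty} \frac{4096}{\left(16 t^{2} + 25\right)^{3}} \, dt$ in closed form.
$\frac{192 \pi}{3125}$

Start from the standard arctangent integral
$$J(a) = \int_{0}^{\infty} \frac{1}{a^{2} + t^{2}} \, dt = \frac{\pi}{2 a}.$$

Differentiating under the integral sign with respect to $a$,
$$\frac{dJ}{da} = \int_{0}^{\infty} - \frac{2 a}{\left(a^{2} + t^{2}\right)^{2}} \, dt = - \frac{\pi}{2 a^{2}},$$
so $\int_{0}^{\infty} \frac{1}{\left(a^{2} + t^{2}\right)^{2}} \, dt = \frac{\pi}{4 a^{3}}$.

Repeating — each differentiation of $1/(t^2+a^2)^j$ produces $-2ja/(t^2+a^2)^{j+1}$ — and dividing through by $-2ja$ at each step yields, after $2$ differentiations in total,
$$\int_{0}^{\infty} \frac{1}{\left(a^{2} + t^{2}\right)^{3}} \, dt = \frac{3 \pi}{16 a^{5}}.$$

Setting $a = \frac{5}{4}$:
$$I = \frac{192 \pi}{3125}.$$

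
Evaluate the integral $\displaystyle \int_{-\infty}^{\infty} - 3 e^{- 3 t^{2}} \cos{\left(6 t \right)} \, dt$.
$- \frac{\sqrt{3} \sqrt{\pi}}{e^{3}}$

Treat the cosine frequency as a parameter and define $I(b) = \int_{-\infty}^{\infty} - 3 e^{- 3 t^{2}} \cos{\left(b t \right)} \, dt$.

Differentiating under the integral sign,
$$I'(b) = \int_{-\infty}^{\infty} 3 t e^{- 3 t^{2}} \sin{\left(b t \right)} \, dt.$$

Integrate $\int_{-\infty}^{\infty} t \sin(b t)\, e^{- 3 t^{2}}\, dt$ by parts with $u = \sin(b t)$ and $dv = t\, e^{- 3 t^{2}}\, dt$, giving $v = - \frac{e^{- 3 t^{2}}}{6}$. The boundary term vanishes and
$$\int_{-\infty}^{\infty} t \sin(b t)\, e^{- 3 t^{2}}\, dt = \frac{b}{6} \int_{-\infty}^{\infty} \cos(b t)\, e^{- 3 t^{2}}\, dt,$$
so $I'(b) = - \frac{b}{6}\, I(b)$.

This is a separable first-order ODE; solving with the initial condition $I(0) = \int_{-\infty}^{\infty} - 3 e^{- 3 t^{2}}\,dt = - \sqrt{3} \sqrt{\pi}$ gives
$$I(b) = - \sqrt{3} \sqrt{\pi} e^{- \frac{b^{2}}{12}}.$$

Setting $b = 6$:
$$I = - \frac{\sqrt{3} \sqrt{\pi}}{e^{3}}.$$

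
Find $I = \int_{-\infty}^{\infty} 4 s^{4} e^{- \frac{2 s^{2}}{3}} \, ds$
$\frac{27 \sqrt{6} \sqrt{\pi}}{8}$

Start from the elementary integral
$$J(a) = \int_{-\infty}^{\infty} 4 e^{- a s^{2}} \, ds = \frac{4 \sqrt{\pi}}{\sqrt{a}}.$$

Differentiating under the integral sign brings down a factor of $(-s^2)$:
$$\frac{dJ}{da} = \int_{-\infty}^{\infty} - 4 s^{2} e^{- a s^{2}} \, ds = - \frac{2 \sqrt{\pi}}{a^{\frac{3}{2}}}.$$

Repeating twice in total — each differentiation brings down another $(-s^2)$ — gives
$$\frac{d^{2}J}{da^{2}} = \int_{-\infty}^{\infty} 4 s^{4} e^{- a s^{2}} \, ds = \frac{3 \sqrt{\pi}}{a^{\frac{5}{2}}},$$
and the integrand here is exactly the target integrand, so $I = \frac{3 \sqrt{\pi}}{a^{\frac{5}{2}}}$.

Setting $a = \frac{2}{3}$:
$$I = \frac{27 \sqrt{6} \sqrt{\pi}}{8}.$$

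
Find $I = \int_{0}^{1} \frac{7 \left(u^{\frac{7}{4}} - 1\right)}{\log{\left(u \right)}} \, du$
$\log{\left(\frac{19487171}{16384} \right)}$

Replace the exponent $\frac{7}{4}$ by a parameter $a$: let $I(a) = \int_{0}^{1} \frac{7 \left(u^{a} - 1\right)}{\log{\left(u \right)}} \, du$.

Since $\dfrac{\partial}{\partial a}\,u^{a} = u^{a} \ln u$, the $\ln u$ in the denominator cancels and
$$\frac{dI}{da} = \int_{0}^{1} 7 u^{a} \, du = 7 \left[\frac{u^{a+1}}{a+1}\right]_0^1 = \frac{7}{a + 1}.$$

Integrating with respect to $a$ gives $I(a) = 7 \log{\left(a + 1 \right)} + C$.

At $a = 0$ the integrand is identically $0$, so $I(0) = 0$. The closed form gives $0$, hence $C = 0$.

Setting $a = \frac{7}{4}$:
$$I = \log{\left(\frac{19487171}{16384} \right)}.$$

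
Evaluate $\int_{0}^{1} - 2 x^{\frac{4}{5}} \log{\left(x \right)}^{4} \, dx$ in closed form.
$- \frac{50000}{19683}$

Consider the simpler parametrised integral
$$J(a) = \int_{0}^{1} - 2 x^{a} \, dx = - \frac{2}{a + 1}.$$

Differentiating under the integral sign brings down a factor of $\ln x$:
$$\frac{dJ}{da} = \int_{0}^{1} - 2 x^{a} \log{\left(x \right)} \, dx = \frac{2}{\left(a + 1\right)^{2}}.$$

Repeating $4$ times in total — each differentiation brings down another $\ln x$ — gives
$$\frac{d^{4}J}{da^{4}} = \int_{0}^{1} - 2 x^{a} \log{\left(x \right)}^{4} \, dx = - \frac{48}{\left(a + 1\right)^{5}},$$
and the integrand here is exactly the target integrand, so $I = - \frac{48}{\left(a + 1\right)^{5}}$.

Setting $a = \frac{4}{5}$:
$$I = - \frac{50000}{19683}.$$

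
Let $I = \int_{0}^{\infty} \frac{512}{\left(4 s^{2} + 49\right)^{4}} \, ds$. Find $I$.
$\frac{40 \pi}{823543}$

Start from the standard arctangent integral
$$J(a) = \int_{0}^{\infty} \frac{2}{a^{2} + s^{2}} \, ds = \frac{\pi}{a}.$$

Differentiating under the integral sign with respect to $a$,
$$\frac{dJ}{da} = \int_{0}^{\infty} - \frac{4 a}{\left(a^{2} + s^{2}\right)^{2}} \, ds = - \frac{\pi}{a^{2}},$$
so $\int_{0}^{\infty} \frac{2}{\left(a^{2} + s^{2}\right)^{2}} \, ds = \frac{\pi}{2 a^{3}}$.

Repeating — each differentiation of $1/(s^2+a^2)^j$ produces $-2ja/(s^2+a^2)^{j+1}$ — and dividing through by $-2ja$ at each step yields, after $3$ differentiations in total,
$$\int_{0}^{\infty} \frac{2}{\left(a^{2} + s^{2}\right)^{4}} \, ds = \frac{5 \pi}{16 a^{7}}.$$

Setting $a = \frac{7}{2}$:
$$I = \frac{40 \pi}{823543}.$$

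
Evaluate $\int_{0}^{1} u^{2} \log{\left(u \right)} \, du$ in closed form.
$- \frac{1}{9}$

Start from the elementary integral
$$J(a) = \int_{0}^{1} u^{a} \, du = \frac{1}{a + 1}.$$

Differentiating under the integral sign brings down a factor of $\ln u$:
$$\frac{dJ}{da} = \int_{0}^{1} u^{a} \log{\left(u \right)} \, du = - \frac{1}{\left(a + 1\right)^{2}}.$$

The integral on the left is $I$, so $I = - \frac{1}{\left(a + 1\right)^{2}}$.

Setting $a = 2$:
$$I = - \frac{1}{9}.$$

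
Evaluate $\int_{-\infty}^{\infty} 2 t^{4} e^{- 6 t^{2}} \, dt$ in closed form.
$\frac{\sqrt{6} \sqrt{\pi}}{144}$

Consider the simpler parametrised integral
$$J(a) = \int_{-\infty}^{\infty} 2 e^{- a t^{2}} \, dt = \frac{2 \sqrt{\pi}}{\sqrt{a}}.$$

Differentiating under the integral sign brings down a factor of $(-t^2)$:
$$\frac{dJ}{da} = \int_{-\infty}^{\infty} - 2 t^{2} e^{- a t^{2}} \, dt = - \frac{\sqrt{\pi}}{a^{\frac{3}{2}}}.$$

Repeating twice in total — each differentiation brings down another $(-t^2)$ — gives
$$\frac{d^{2}J}{da^{2}} = \int_{-\infty}^{\infty} 2 t^{4} e^{- a t^{2}} \, dt = \frac{3 \sqrt{\pi}}{2 a^{\frac{5}{2}}},$$
and the integrand here is exactly the target integrand, so $I = \frac{3 \sqrt{\pi}}{2 a^{\frac{5}{2}}}$.

Setting $a = 6$:
$$I = \frac{\sqrt{6} \sqrt{\pi}}{144}.$$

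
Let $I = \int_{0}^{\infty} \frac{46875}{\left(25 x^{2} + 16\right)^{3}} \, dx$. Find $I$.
$\frac{28125 \pi}{16384}$

Start from the standard arctangent integral
$$J(a) = \int_{0}^{\infty} \frac{3}{a^{2} + x^{2}} \, dx = \frac{3 \pi}{2 a}.$$

Differentiating under the integral sign with respect to $a$,
$$\frac{dJ}{da} = \int_{0}^{\infty} - \frac{6 a}{\left(a^{2} + x^{2}\right)^{2}} \, dx = - \frac{3 \pi}{2 a^{2}},$$
so $\int_{0}^{\infty} \frac{3}{\left(a^{2} + x^{2}\right)^{2}} \, dx = \frac{3 \pi}{4 a^{3}}$.

Repeating — each differentiation of $1/(x^2+a^2)^j$ produces $-2ja/(x^2+a^2)^{j+1}$ — and dividing through by $-2ja$ at each step yields, after $2$ differentiations in total,
$$\int_{0}^{\infty} \frac{3}{\left(a^{2} + x^{2}\right)^{3}} \, dx = \frac{9 \pi}{16 a^{5}}.$$

Setting $a = \frac{4}{5}$:
$$I = \frac{28125 \pi}{16384}.$$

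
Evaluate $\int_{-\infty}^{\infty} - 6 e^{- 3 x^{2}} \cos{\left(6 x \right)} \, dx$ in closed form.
$- \frac{2 \sqrt{3} \sqrt{\pi}}{e^{3}}$

Treat the cosine frequency as a parameter and define $I(b) = \int_{-\infty}^{\infty} - 6 e^{- 3 x^{2}} \cos{\left(b x \right)} \, dx$.

Differentiating under the integral sign,
$$I'(b) = \int_{-\infty}^{\infty} 6 x e^{- 3 x^{2}} \sin{\left(b x \right)} \, dx.$$

Integrate $\int_{-\infty}^{\infty} x \sin(b x)\, e^{- 3 x^{2}}\, dx$ by parts with $u = \sin(b x)$ and $dv = x\, e^{- 3 x^{2}}\, dx$, giving $v = - \frac{e^{- 3 x^{2}}}{6}$. The boundary term vanishes and
$$\int_{-\infty}^{\infty} x \sin(b x)\, e^{- 3 x^{2}}\, dx = \frac{b}{6} \int_{-\infty}^{\infty} \cos(b x)\, e^{- 3 x^{2}}\, dx,$$
so $I'(b) = - \frac{b}{6}\, I(b)$.

This is a separable first-order ODE; solving with the initial condition $I(0) = \int_{-\infty}^{\infty} - 6 e^{- 3 x^{2}}\,dx = - 2 \sqrt{3} \sqrt{\pi}$ gives
$$I(b) = - 2 \sqrt{3} \sqrt{\pi} e^{- \frac{b^{2}}{12}}.$$

Setting $b = 6$:
$$I = - \frac{2 \sqrt{3} \sqrt{\pi}}{e^{3}}.$$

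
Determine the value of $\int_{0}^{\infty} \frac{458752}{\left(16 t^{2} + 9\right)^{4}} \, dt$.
$\frac{17920 \pi}{2187}$

Start from the standard arctangent integral
$$J(a) = \int_{0}^{\infty} \frac{7}{a^{2} + t^{2}} \, dt = \frac{7 \pi}{2 a}.$$

Differentiating under the integral sign with respect to $a$,
$$\frac{dJ}{da} = \int_{0}^{\infty} - \frac{14 a}{\left(a^{2} + t^{2}\right)^{2}} \, dt = - \frac{7 \pi}{2 a^{2}},$$
so $\int_{0}^{\infty} \frac{7}{\left(a^{2} + t^{2}\right)^{2}} \, dt = \frac{7 \pi}{4 a^{3}}$.

Repeating — each differentiation of $1/(t^2+a^2)^j$ produces $-2ja/(t^2+a^2)^{j+1}$ — and dividing through by $-2ja$ at each step yields, after $3$ differentiations in total,
$$\int_{0}^{\infty} \frac{7}{\left(a^{2} + t^{2}\right)^{4}} \, dt = \frac{35 \pi}{32 a^{7}}.$$

Setting $a = \frac{3}{4}$:
$$I = \frac{17920 \pi}{2187}.$$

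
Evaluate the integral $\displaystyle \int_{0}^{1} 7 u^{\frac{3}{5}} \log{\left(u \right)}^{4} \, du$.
$\frac{65625}{4096}$

Consider the simpler parametrised integral
$$J(a) = \int_{0}^{1} 7 u^{a} \, du = \frac{7}{a + 1}.$$

Differentiating under the integral sign brings down a factor of $\ln u$:
$$\frac{dJ}{da} = \int_{0}^{1} 7 u^{a} \log{\left(u \right)} \, du = - \frac{7}{\left(a + 1\right)^{2}}.$$

Repeating $4$ times in total — each differentiation brings down another $\ln u$ — gives
$$\frac{d^{4}J}{da^{4}} = \int_{0}^{1} 7 u^{a} \log{\left(u \right)}^{4} \, du = \frac{168}{\left(a + 1\right)^{5}},$$
and the integrand here is exactly the target integrand, so $I = \frac{168}{\left(a + 1\right)^{5}}$.

Setting $a = \frac{3}{5}$:
$$I = \frac{65625}{4096}.$$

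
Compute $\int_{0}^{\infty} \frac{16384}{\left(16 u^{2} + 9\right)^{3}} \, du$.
$\frac{256 \pi}{81}$

Begin with the known result
$$J(a) = \int_{0}^{\infty} \frac{4}{a^{2} + u^{2}} \, du = \frac{2 \pi}{a}.$$

Differentiating under the integral sign with respect to $a$,
$$\frac{dJ}{da} = \int_{0}^{\infty} - \frac{8 a}{\left(a^{2} + u^{2}\right)^{2}} \, du = - \frac{2 \pi}{a^{2}},$$
so $\int_{0}^{\infty} \frac{4}{\left(a^{2} + u^{2}\right)^{2}} \, du = \frac{\pi}{a^{3}}$.

Repeating — each differentiation of $1/(u^2+a^2)^j$ produces $-2ja/(u^2+a^2)^{j+1}$ — and dividing through by $-2ja$ at each step yields, after $2$ differentiations in total,
$$\int_{0}^{\infty} \frac{4}{\left(a^{2} + u^{2}\right)^{3}} \, du = \frac{3 \pi}{4 a^{5}}.$$

Setting $a = \frac{3}{4}$:
$$I = \frac{256 \pi}{81}.$$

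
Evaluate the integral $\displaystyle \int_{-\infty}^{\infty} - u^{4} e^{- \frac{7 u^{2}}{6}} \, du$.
$- \frac{27 \sqrt{42} \sqrt{\pi}}{343}$

Start from the elementary integral
$$J(a) = \int_{-\infty}^{\infty} - e^{- a u^{2}} \, du = - \frac{\sqrt{\pi}}{\sqrt{a}}.$$

Differentiating under the integral sign brings down a factor of $(-u^2)$:
$$\frac{dJ}{da} = \int_{-\infty}^{\infty} u^{2} e^{- a u^{2}} \, du = \frac{\sqrt{\pi}}{2 a^{\frac{3}{2}}}.$$

Repeating twice in total — each differentiation brings down another $(-u^2)$ — gives
$$\frac{d^{2}J}{da^{2}} = \int_{-\infty}^{\infty} - u^{4} e^{- a u^{2}} \, du = - \frac{3 \sqrt{\pi}}{4 a^{\frac{5}{2}}},$$
and the integrand here is exactly the target integrand, so $I = - \frac{3 \sqrt{\pi}}{4 a^{\frac{5}{2}}}$.

Setting $a = \frac{7}{6}$:
$$I = - \frac{27 \sqrt{42} \sqrt{\pi}}{343}.$$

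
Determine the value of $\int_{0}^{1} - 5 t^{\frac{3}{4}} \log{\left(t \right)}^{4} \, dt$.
$- \frac{122880}{16807}$

Start from the elementary integral
$$J(a) = \int_{0}^{1} - 5 t^{a} \, dt = - \frac{5}{a + 1}.$$

Differentiating under the integral sign brings down a factor of $\ln t$:
$$\frac{dJ}{da} = \int_{0}^{1} - 5 t^{a} \log{\left(t \right)} \, dt = \frac{5}{\left(a + 1\right)^{2}}.$$

Repeating $4$ times in total — each differentiation brings down another $\ln t$ — gives
$$\frac{d^{4}J}{da^{4}} = \int_{0}^{1} - 5 t^{a} \log{\left(t \right)}^{4} \, dt = - \frac{120}{\left(a + 1\right)^{5}},$$
and the integrand here is exactly the target integrand, so $I = - \frac{120}{\left(a + 1\right)^{5}}$.

Setting $a = \frac{3}{4}$:
$$I = - \frac{122880}{16807}.$$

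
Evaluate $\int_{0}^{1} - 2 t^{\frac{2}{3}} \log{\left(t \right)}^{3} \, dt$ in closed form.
$\frac{972}{625}$

Begin with the known integral
$$J(a) = \int_{0}^{1} - 2 t^{a} \, dt = - \frac{2}{a + 1}.$$

Differentiating under the integral sign brings down a factor of $\ln t$:
$$\frac{dJ}{da} = \int_{0}^{1} - 2 t^{a} \log{\left(t \right)} \, dt = \frac{2}{\left(a + 1\right)^{2}}.$$

Repeating $3$ times in total — each differentiation brings down another $\ln t$ — gives
$$\frac{d^{3}J}{da^{3}} = \int_{0}^{1} - 2 t^{a} \log{\left(t \right)}^{3} \, dt = \frac{12}{\left(a + 1\right)^{4}},$$
and the integrand here is exactly the target integrand, so $I = \frac{12}{\left(a + 1\right)^{4}}$.

Setting $a = \frac{2}{3}$:
$$I = \frac{972}{625}.$$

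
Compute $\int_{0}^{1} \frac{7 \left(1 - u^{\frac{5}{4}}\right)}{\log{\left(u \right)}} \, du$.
$- \log{\left(\frac{4782969}{16384} \right)}$

Replace the exponent $\frac{5}{4}$ by a parameter $a$: let $I(a) = \int_{0}^{1} \frac{7 \left(1 - u^{a}\right)}{\log{\left(u \right)}} \, du$.

Since $\dfrac{\partial}{\partial a}\,u^{a} = u^{a} \ln u$, the $\ln u$ in the denominator cancels and
$$\frac{dI}{da} = \int_{0}^{1} -7 u^{a} \, du = -7 \left[\frac{u^{a+1}}{a+1}\right]_0^1 = - \frac{7}{a + 1}.$$

Integrating with respect to $a$ gives $I(a) = - 7 \log{\left(a + 1 \right)} + C$.

At $a = 0$ the integrand is identically $0$, so $I(0) = 0$. The closed form gives $0$, hence $C = 0$.

Setting $a = \frac{5}{4}$:
$$I = - \log{\left(\frac{4782969}{16384} \right)}.$$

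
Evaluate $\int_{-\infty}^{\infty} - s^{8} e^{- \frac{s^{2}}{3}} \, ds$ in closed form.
$- \frac{8505 \sqrt{3} \sqrt{\pi}}{16}$

Consider the simpler parametrised integral
$$J(a) = \int_{-\infty}^{\infty} - e^{- a s^{2}} \, ds = - \frac{\sqrt{\pi}}{\sqrt{a}}.$$

Differentiating under the integral sign brings down a factor of $(-s^2)$:
$$\frac{dJ}{da} = \int_{-\infty}^{\infty} s^{2} e^{- a s^{2}} \, ds = \frac{\sqrt{\pi}}{2 a^{\frac{3}{2}}}.$$

Repeating $4$ times in total — each differentiation brings down another $(-s^2)$ — gives
$$\frac{d^{4}J}{da^{4}} = \int_{-\infty}^{\infty} - s^{8} e^{- a s^{2}} \, ds = - \frac{105 \sqrt{\pi}}{16 a^{\frac{9}{2}}},$$
and the integrand here is exactly the target integrand, so $I = - \frac{105 \sqrt{\pi}}{16 a^{\frac{9}{2}}}$.

Setting $a = \frac{1}{3}$:
$$I = - \frac{8505 \sqrt{3} \sqrt{\pi}}{16}.$$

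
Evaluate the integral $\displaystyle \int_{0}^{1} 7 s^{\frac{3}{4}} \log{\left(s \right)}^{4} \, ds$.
$\frac{24576}{2401}$

Start from the elementary integral
$$J(a) = \int_{0}^{1} 7 s^{a} \, ds = \frac{7}{a + 1}.$$

Differentiating under the integral sign brings down a factor of $\ln s$:
$$\frac{dJ}{da} = \int_{0}^{1} 7 s^{a} \log{\left(s \right)} \, ds = - \frac{7}{\left(a + 1\right)^{2}}.$$

Repeating $4$ times in total — each differentiation brings down another $\ln s$ — gives
$$\frac{d^{4}J}{da^{4}} = \int_{0}^{1} 7 s^{a} \log{\left(s \right)}^{4} \, ds = \frac{168}{\left(a + 1\right)^{5}},$$
and the integrand here is exactly the target integrand, so $I = \frac{168}{\left(a + 1\right)^{5}}$.

Setting $a = \frac{3}{4}$:
$$I = \frac{24576}{2401}.$$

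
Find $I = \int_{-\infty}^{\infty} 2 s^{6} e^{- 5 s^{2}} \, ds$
$\frac{3 \sqrt{5} \sqrt{\pi}}{500}$

Begin with the known integral
$$J(a) = \int_{-\infty}^{\infty} 2 e^{- a s^{2}} \, ds = \frac{2 \sqrt{\pi}}{\sqrt{a}}.$$

Differentiating under the integral sign brings down a factor of $(-s^2)$:
$$\frac{dJ}{da} = \int_{-\infty}^{\infty} - 2 s^{2} e^{- a s^{2}} \, ds = - \frac{\sqrt{\pi}}{a^{\frac{3}{2}}}.$$

Repeating $3$ times in total — each differentiation brings down another $(-s^2)$ — gives
$$\frac{d^{3}J}{da^{3}} = \int_{-\infty}^{\infty} - 2 s^{6} e^{- a s^{2}} \, ds = - \frac{15 \sqrt{\pi}}{4 a^{\frac{7}{2}}},$$
and the integrand here is $(-1)^{3}$ times the target integrand, so $I = (-1)^{3}\,\frac{d^{3}J}{da^{3}} = \frac{15 \sqrt{\pi}}{4 a^{\frac{7}{2}}}$.

Setting $a = 5$:
$$I = \frac{3 \sqrt{5} \sqrt{\pi}}{500}.$$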